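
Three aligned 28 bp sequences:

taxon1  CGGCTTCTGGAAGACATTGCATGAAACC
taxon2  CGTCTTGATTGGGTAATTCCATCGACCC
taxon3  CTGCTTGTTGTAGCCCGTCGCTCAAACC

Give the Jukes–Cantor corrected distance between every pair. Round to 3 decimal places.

taxon1–taxon2: 13/28 sites differ → p ≈ 0.464286, d = −0.75 ln(1 − 0.619048) = 0.723811 ≈ 0.724.
taxon1–taxon3: 11/28 sites differ → p ≈ 0.392857, d = −0.75 ln(1 − 0.523809) = 0.556452 ≈ 0.556.
taxon2–taxon3: 14/28 sites differ → p = 0.5, d = −0.75 ln(1 − 0.666667) = 0.823960 ≈ 0.824.

d(taxon1,taxon2) = 0.724, d(taxon1,taxon3) = 0.556, d(taxon2,taxon3) = 0.824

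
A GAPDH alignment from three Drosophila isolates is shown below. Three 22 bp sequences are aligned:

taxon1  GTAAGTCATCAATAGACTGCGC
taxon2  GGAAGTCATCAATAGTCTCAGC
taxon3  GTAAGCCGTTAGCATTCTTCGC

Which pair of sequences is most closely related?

taxon1–taxon2: 4/22 differ, p = 0.182, d = 0.208.
taxon1–taxon3: 8/22 differ, p = 0.364, d = 0.497.
taxon2–taxon3: 9/22 differ, p = 0.409, d = 0.591.
The smallest distance is between taxon1 and taxon2.

taxon1 and taxon2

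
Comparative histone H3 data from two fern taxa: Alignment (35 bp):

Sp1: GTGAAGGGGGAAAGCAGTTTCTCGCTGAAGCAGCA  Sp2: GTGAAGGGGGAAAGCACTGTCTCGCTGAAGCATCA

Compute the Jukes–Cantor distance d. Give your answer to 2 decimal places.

0.09

The sequences differ at 3 of 35 sites (17, 19, 33), so p = 3/35 ≈ 0.085714.
d = −(3/4) ln(1 − 4p/3) = −0.75 ln(1 − 0.114285) = −0.75 ln(0.885715)
  = −0.75 × (-0.121360) = 0.091020 substitutions/site.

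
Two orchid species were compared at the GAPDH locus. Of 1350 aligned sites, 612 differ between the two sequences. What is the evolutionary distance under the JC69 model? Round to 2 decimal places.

0.70

p = 612/1350 ≈ 0.453333.
d = −(3/4) ln(1 − 4p/3) = −0.75 ln(1 − 0.604444) = −0.75 ln(0.395556)
  = −0.75 × (-0.927463) = 0.695597 substitutions/site.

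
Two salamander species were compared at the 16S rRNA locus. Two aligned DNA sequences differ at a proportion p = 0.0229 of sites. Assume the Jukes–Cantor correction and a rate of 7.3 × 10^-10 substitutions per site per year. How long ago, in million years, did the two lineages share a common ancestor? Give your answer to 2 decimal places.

15.93

d = −(3/4) ln(1 − 4p/3) = −0.75 ln(1 − 0.030533) = −0.75 ln(0.969467)
  = −0.75 × (-0.031009) = 0.023257 substitutions/site.
Under a molecular clock d = 2μt, so t = d/(2μ) = 0.023257 / (2 × 7.3 × 10^-10) = 15.93 million years.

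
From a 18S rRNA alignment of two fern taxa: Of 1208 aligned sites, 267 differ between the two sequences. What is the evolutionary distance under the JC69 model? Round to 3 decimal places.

p = 267/1208 ≈ 0.221026.
d = −(3/4) ln(1 − 4p/3) = −0.75 ln(1 − 0.294701) = −0.75 ln(0.705299)
  = −0.75 × (-0.349133) = 0.261850 substitutions/site.

0.262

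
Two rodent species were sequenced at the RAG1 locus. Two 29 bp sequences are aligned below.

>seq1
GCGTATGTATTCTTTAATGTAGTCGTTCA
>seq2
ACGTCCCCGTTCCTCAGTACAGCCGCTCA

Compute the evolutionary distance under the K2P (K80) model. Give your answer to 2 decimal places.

Of 29 sites, 11 differences are transitions and 2 are transversions, so P = 11/29 ≈ 0.37931 and Q = 2/29 ≈ 0.068966.
Under the Kimura two-parameter model, d = −½ ln(1 − 2P − Q) − ¼ ln(1 − 2Q).
1 − 2P − Q = 0.172414, giving −½ ln(0.172414) = 0.878928.
1 − 2Q = 0.862068, giving −¼ ln(0.862068) = 0.037105.
d = 0.878928 + 0.037105 = 0.916033.

0.92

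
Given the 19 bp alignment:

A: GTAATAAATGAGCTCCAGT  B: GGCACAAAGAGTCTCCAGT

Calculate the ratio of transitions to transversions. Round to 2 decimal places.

Transitions are A↔G and C↔T; transversions are all other mismatches.
Transitions: 3. Transversions: 4.
R = 3/4 = 0.75.

0.75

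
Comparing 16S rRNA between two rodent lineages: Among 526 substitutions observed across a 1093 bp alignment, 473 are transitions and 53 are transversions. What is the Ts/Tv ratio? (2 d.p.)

8.92

R = 473/53 = 8.924528… ≈ 8.92 (to 2 d.p.).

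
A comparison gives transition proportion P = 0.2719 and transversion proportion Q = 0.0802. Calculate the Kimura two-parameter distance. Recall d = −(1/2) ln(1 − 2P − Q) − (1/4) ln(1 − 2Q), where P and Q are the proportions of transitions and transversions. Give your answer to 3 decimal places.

0.533

Under the Kimura two-parameter model, d = −½ ln(1 − 2P − Q) − ¼ ln(1 − 2Q).
1 − 2P − Q = 0.376, giving −½ ln(0.376) = 0.489083.
1 − 2Q = 0.8396, giving −¼ ln(0.8396) = 0.043707.
d = 0.489083 + 0.043707 = 0.532790.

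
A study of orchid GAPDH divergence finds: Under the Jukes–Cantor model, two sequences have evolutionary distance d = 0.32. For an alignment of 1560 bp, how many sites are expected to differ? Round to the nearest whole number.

Invert JC69: p = (3/4)(1 − e^(−4d/3)) = 0.75 × (1 − e^(-0.426667)) = 0.75 × (1 − 0.652681) = 0.260489.
Expected differing sites = pL ≈ 0.260489 × 1560 = 406.36284 ≈ 406.

406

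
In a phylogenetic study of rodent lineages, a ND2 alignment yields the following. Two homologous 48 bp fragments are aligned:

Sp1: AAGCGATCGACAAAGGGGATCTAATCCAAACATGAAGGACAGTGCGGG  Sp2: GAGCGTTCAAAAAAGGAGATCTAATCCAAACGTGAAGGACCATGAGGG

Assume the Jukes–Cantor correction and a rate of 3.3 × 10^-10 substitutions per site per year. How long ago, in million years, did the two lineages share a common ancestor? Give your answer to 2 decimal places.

326.91

The sequences differ at 9 of 48 sites (1, 6, 9, 11, 17, 32, 41, 42, 45), so p = 9/48 = 0.1875.
d = −(3/4) ln(1 − 4p/3) = −0.75 ln(1 − 0.25) = −0.75 ln(0.75)
  = −0.75 × (-0.287682) = 0.215762 substitutions/site.
Under a molecular clock d = 2μt, so t = d/(2μ) = 0.215762 / (2 × 3.3 × 10^-10) = 326.91 million years.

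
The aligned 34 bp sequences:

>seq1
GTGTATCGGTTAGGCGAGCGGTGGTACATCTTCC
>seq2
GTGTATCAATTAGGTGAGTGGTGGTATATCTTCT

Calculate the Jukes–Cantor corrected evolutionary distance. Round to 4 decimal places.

The sequences differ at 6 of 34 sites (8, 9, 15, 19, 27, 34), so p = 6/34 ≈ 0.176471.
d = −(3/4) ln(1 − 4p/3) = −0.75 ln(1 − 0.235295) = −0.75 ln(0.764705)
  = −0.75 × (-0.268265) = 0.201199 substitutions/site.

0.2012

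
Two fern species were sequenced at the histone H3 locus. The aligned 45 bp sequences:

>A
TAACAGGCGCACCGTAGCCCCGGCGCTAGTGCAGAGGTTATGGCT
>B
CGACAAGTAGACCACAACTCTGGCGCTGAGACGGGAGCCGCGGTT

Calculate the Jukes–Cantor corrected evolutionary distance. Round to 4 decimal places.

0.8581

The sequences differ at 23 of 45 sites, so p = 23/45 ≈ 0.511111.
d = −(3/4) ln(1 − 4p/3) = −0.75 ln(1 − 0.681481) = −0.75 ln(0.318519)
  = −0.75 × (-1.144073) = 0.858055 substitutions/site.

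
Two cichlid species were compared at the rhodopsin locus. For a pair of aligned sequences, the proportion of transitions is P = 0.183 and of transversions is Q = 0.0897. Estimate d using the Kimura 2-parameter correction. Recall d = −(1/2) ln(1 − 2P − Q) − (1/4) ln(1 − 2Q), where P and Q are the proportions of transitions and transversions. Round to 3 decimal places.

Under the Kimura two-parameter model, d = −½ ln(1 − 2P − Q) − ¼ ln(1 − 2Q).
1 − 2P − Q = 0.5443, giving −½ ln(0.5443) = 0.304127.
1 − 2Q = 0.8206, giving −¼ ln(0.8206) = 0.049430.
d = 0.304127 + 0.049430 = 0.353557.

0.354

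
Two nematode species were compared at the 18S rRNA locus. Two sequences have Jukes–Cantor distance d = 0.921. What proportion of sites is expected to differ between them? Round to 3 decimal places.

p = (3/4)(1 − e^(−4d/3)) = 0.75 × (1 − e^(-1.228)) = 0.75 × (1 − 0.292878) = 0.530342.

0.530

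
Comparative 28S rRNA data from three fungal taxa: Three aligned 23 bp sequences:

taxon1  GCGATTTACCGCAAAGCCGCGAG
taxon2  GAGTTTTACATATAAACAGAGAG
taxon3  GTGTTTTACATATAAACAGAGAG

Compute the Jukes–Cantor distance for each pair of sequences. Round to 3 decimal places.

taxon1–taxon2: 9/23 sites differ → p ≈ 0.391304, d = −0.75 ln(1 − 0.521739) = 0.553199 ≈ 0.553.
taxon1–taxon3: 9/23 sites differ → p ≈ 0.391304, d = −0.75 ln(1 − 0.521739) = 0.553199 ≈ 0.553.
taxon2–taxon3: 1/23 sites differ → p ≈ 0.043478, d = −0.75 ln(1 − 0.057971) = 0.044789 ≈ 0.045.

d(taxon1,taxon2) = 0.553, d(taxon1,taxon3) = 0.553, d(taxon2,taxon3) = 0.045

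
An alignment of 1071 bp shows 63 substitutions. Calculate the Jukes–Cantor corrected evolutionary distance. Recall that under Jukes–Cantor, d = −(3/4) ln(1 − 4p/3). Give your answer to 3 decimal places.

p = 63/1071 ≈ 0.058824.
d = −(3/4) ln(1 − 4p/3) = −0.75 ln(1 − 0.078432) = −0.75 ln(0.921568)
  = −0.75 × (-0.081679) = 0.061259 substitutions/site.

0.061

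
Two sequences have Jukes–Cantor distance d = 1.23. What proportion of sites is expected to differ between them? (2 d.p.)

0.60

p = (3/4)(1 − e^(−4d/3)) = 0.75 × (1 − e^(-1.64)) = 0.75 × (1 − 0.193980) = 0.604515.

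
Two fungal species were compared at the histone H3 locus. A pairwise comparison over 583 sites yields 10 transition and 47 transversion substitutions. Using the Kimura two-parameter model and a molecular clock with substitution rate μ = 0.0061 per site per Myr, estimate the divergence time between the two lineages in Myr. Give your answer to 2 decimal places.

P = 10/583 ≈ 0.017153 and Q = 47/583 ≈ 0.080617.
Under the Kimura two-parameter model, d = −½ ln(1 − 2P − Q) − ¼ ln(1 − 2Q).
1 − 2P − Q = 0.885077, giving −½ ln(0.885077) = 0.061040.
1 − 2Q = 0.838766, giving −¼ ln(0.838766) = 0.043956.
d = 0.061040 + 0.043956 = 0.104996.
Under a molecular clock d = 2μt, so t = d/(2μ) = 0.104996 / (2 × 0.0061) = 8.61 Myr.

8.61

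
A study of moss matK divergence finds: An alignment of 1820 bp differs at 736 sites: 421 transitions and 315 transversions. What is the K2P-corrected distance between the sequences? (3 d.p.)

0.611

P = 421/1820 ≈ 0.231319 and Q = 315/1820 ≈ 0.173077.
Under the Kimura two-parameter model, d = −½ ln(1 − 2P − Q) − ¼ ln(1 − 2Q).
1 − 2P − Q = 0.364285, giving −½ ln(0.364285) = 0.504909.
1 − 2Q = 0.653846, giving −¼ ln(0.653846) = 0.106221.
d = 0.504909 + 0.106221 = 0.611130.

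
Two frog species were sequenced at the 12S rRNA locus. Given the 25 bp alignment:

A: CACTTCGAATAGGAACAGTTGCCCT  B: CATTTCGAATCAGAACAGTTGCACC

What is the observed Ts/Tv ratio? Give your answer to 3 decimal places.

Transitions are A↔G and C↔T; transversions are all other mismatches.
Transitions: 3. Transversions: 2.
R = 3/2 = 1.500.

1.500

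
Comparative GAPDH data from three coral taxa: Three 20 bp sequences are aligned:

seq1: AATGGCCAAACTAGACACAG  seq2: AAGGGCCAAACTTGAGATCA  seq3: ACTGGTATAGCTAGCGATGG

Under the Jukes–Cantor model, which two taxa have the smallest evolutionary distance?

seq1 and seq2

seq1–seq2: 6/20 differ, p = 0.300, d = 0.383.
seq1–seq3: 9/20 differ, p = 0.450, d = 0.687.
seq2–seq3: 10/20 differ, p = 0.500, d = 0.824.
The smallest distance is between seq1 and seq2.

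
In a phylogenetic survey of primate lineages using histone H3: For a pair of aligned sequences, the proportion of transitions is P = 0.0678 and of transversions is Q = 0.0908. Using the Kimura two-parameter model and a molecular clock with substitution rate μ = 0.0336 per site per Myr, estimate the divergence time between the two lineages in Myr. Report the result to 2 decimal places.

2.66

Under the Kimura two-parameter model, d = −½ ln(1 − 2P − Q) − ¼ ln(1 − 2Q).
1 − 2P − Q = 0.7736, giving −½ ln(0.7736) = 0.128350.
1 − 2Q = 0.8184, giving −¼ ln(0.8184) = 0.050101.
d = 0.128350 + 0.050101 = 0.178451.
Under a molecular clock d = 2μt, so t = d/(2μ) = 0.178451 / (2 × 0.0336) = 2.66 Myr.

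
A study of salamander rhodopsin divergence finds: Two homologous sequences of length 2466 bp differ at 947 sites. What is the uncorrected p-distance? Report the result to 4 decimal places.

p = 947/2466 = 0.384022… ≈ 0.3840 (to 4 d.p.).

0.3840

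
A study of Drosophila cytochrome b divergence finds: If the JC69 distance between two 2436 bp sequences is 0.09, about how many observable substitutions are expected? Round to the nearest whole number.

Invert JC69: p = (3/4)(1 − e^(−4d/3)) = 0.75 × (1 − e^(-0.12)) = 0.75 × (1 − 0.886920) = 0.084810.
Expected differing sites = pL ≈ 0.084810 × 2436 = 206.59716 ≈ 207.

207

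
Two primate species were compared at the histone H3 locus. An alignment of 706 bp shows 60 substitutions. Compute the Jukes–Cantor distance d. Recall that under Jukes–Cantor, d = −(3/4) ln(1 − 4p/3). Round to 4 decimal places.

0.0902

p = 60/706 ≈ 0.084986.
d = −(3/4) ln(1 − 4p/3) = −0.75 ln(1 − 0.113315) = −0.75 ln(0.886685)
  = −0.75 × (-0.120265) = 0.090199 substitutions/site.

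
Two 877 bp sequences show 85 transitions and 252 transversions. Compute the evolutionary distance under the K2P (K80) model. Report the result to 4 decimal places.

0.5418

P = 85/877 ≈ 0.096921 and Q = 252/877 ≈ 0.287343.
Under the Kimura two-parameter model, d = −½ ln(1 − 2P − Q) − ¼ ln(1 − 2Q).
1 − 2P − Q = 0.518815, giving −½ ln(0.518815) = 0.328104.
1 − 2Q = 0.425314, giving −¼ ln(0.425314) = 0.213732.
d = 0.328104 + 0.213732 = 0.541836.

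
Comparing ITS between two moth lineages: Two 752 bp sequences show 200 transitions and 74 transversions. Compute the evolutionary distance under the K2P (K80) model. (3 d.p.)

0.552

P = 200/752 ≈ 0.265957 and Q = 74/752 ≈ 0.098404.
Under the Kimura two-parameter model, d = −½ ln(1 − 2P − Q) − ¼ ln(1 − 2Q).
1 − 2P − Q = 0.369682, giving −½ ln(0.369682) = 0.497556.
1 − 2Q = 0.803192, giving −¼ ln(0.803192) = 0.054790.
d = 0.497556 + 0.054790 = 0.552346.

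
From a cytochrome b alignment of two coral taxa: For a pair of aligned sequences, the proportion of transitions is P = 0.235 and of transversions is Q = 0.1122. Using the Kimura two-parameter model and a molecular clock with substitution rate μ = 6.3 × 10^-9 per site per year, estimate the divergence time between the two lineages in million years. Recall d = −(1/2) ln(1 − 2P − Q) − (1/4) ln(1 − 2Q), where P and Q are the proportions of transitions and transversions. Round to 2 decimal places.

Under the Kimura two-parameter model, d = −½ ln(1 − 2P − Q) − ¼ ln(1 − 2Q).
1 − 2P − Q = 0.4178, giving −½ ln(0.4178) = 0.436376.
1 − 2Q = 0.7756, giving −¼ ln(0.7756) = 0.063530.
d = 0.436376 + 0.063530 = 0.499906.
Under a molecular clock d = 2μt, so t = d/(2μ) = 0.499906 / (2 × 6.3 × 10^-9) = 39.68 million years.

39.68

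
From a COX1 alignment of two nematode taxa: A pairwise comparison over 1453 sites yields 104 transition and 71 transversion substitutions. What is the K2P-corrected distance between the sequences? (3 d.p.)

0.132

P = 104/1453 ≈ 0.071576 and Q = 71/1453 ≈ 0.048864.
Under the Kimura two-parameter model, d = −½ ln(1 − 2P − Q) − ¼ ln(1 − 2Q).
1 − 2P − Q = 0.807984, giving −½ ln(0.807984) = 0.106607.
1 − 2Q = 0.902272, giving −¼ ln(0.902272) = 0.025710.
d = 0.106607 + 0.025710 = 0.132317.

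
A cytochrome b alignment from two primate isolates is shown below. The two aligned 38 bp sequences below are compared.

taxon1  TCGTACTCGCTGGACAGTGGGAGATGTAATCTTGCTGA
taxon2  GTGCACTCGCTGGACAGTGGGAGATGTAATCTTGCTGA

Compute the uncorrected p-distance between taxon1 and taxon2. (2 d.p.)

The sequences differ at 3 of 38 positions (sites 1, 2, 4).
p = 3/38 = 0.078947… ≈ 0.08 (to 2 d.p.).

0.08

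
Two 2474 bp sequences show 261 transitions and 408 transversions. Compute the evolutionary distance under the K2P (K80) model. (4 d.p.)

0.3358

P = 261/2474 ≈ 0.105497 and Q = 408/2474 ≈ 0.164915.
Under the Kimura two-parameter model, d = −½ ln(1 − 2P − Q) − ¼ ln(1 − 2Q).
1 − 2P − Q = 0.624091, giving −½ ln(0.624091) = 0.235730.
1 − 2Q = 0.67017, giving −¼ ln(0.67017) = 0.100056.
d = 0.235730 + 0.100056 = 0.335786.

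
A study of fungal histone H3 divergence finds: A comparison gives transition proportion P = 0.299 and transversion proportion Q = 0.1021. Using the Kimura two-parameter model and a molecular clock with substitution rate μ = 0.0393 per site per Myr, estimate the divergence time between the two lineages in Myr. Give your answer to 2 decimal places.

Under the Kimura two-parameter model, d = −½ ln(1 − 2P − Q) − ¼ ln(1 − 2Q).
1 − 2P − Q = 0.2999, giving −½ ln(0.2999) = 0.602153.
1 − 2Q = 0.7958, giving −¼ ln(0.7958) = 0.057102.
d = 0.602153 + 0.057102 = 0.659255.
Under a molecular clock d = 2μt, so t = d/(2μ) = 0.659255 / (2 × 0.0393) = 8.39 Myr.

8.39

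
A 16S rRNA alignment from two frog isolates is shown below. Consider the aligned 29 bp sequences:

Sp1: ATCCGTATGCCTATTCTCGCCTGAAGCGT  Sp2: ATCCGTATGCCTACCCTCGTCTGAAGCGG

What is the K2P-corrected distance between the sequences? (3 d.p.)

Of 29 sites, 3 differences are transitions and 1 are transversions, so P = 3/29 ≈ 0.103448 and Q = 1/29 ≈ 0.034483.
Under the Kimura two-parameter model, d = −½ ln(1 − 2P − Q) − ¼ ln(1 − 2Q).
1 − 2P − Q = 0.758621, giving −½ ln(0.758621) = 0.138126.
1 − 2Q = 0.931034, giving −¼ ln(0.931034) = 0.017865.
d = 0.138126 + 0.017865 = 0.155991.

0.156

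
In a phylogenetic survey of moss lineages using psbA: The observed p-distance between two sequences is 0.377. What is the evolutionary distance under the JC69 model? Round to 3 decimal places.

d = −(3/4) ln(1 − 4p/3) = −0.75 ln(1 − 0.502667) = −0.75 ln(0.497333)
  = −0.75 × (-0.698495) = 0.523871 substitutions/site.

0.524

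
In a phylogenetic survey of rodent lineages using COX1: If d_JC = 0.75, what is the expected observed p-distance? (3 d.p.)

0.474

p = (3/4)(1 − e^(−4d/3)) = 0.75 × (1 − e^(-1)) = 0.75 × (1 − 0.367879) = 0.474091.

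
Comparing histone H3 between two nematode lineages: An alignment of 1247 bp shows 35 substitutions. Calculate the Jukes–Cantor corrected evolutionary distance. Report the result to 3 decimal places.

p = 35/1247 ≈ 0.028067.
d = −(3/4) ln(1 − 4p/3) = −0.75 ln(1 − 0.037423) = −0.75 ln(0.962577)
  = −0.75 × (-0.038141) = 0.028606 substitutions/site.

0.029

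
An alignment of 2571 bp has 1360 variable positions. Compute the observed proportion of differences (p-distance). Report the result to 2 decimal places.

0.53

p = 1360/2571 = 0.528977… ≈ 0.53 (to 2 d.p.).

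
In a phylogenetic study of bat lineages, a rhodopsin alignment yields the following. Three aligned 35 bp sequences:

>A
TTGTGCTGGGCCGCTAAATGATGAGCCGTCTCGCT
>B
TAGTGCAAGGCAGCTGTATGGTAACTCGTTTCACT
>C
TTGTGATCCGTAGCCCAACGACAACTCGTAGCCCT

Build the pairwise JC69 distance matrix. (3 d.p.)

d(A,B) = 0.458, d(A,C) = 0.635, d(B,C) = 0.635

A–B: 12/35 sites differ → p ≈ 0.342857, d = −0.75 ln(1 − 0.457143) = 0.458182 ≈ 0.458.
A–C: 15/35 sites differ → p ≈ 0.428571, d = −0.75 ln(1 − 0.571428) = 0.635472 ≈ 0.635.
B–C: 15/35 sites differ → p ≈ 0.428571, d = −0.75 ln(1 − 0.571428) = 0.635472 ≈ 0.635.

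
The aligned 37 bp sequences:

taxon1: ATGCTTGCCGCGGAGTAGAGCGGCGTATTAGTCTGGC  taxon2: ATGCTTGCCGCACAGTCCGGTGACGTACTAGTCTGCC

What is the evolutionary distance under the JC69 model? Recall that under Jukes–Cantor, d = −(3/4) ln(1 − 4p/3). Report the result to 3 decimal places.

0.294

The sequences differ at 9 of 37 sites (12, 13, 17, 18, 19, 21, 23, 28, 36), so p = 9/37 ≈ 0.243243.
d = −(3/4) ln(1 − 4p/3) = −0.75 ln(1 − 0.324324) = −0.75 ln(0.675676)
  = −0.75 × (-0.392042) = 0.294032 substitutions/site.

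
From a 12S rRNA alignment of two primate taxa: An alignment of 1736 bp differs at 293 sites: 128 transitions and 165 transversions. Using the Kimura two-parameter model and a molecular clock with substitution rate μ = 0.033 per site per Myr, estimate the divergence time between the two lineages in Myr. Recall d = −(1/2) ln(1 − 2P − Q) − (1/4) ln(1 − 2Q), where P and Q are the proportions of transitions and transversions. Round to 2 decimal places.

P = 128/1736 ≈ 0.073733 and Q = 165/1736 ≈ 0.095046.
Under the Kimura two-parameter model, d = −½ ln(1 − 2P − Q) − ¼ ln(1 − 2Q).
1 − 2P − Q = 0.757488, giving −½ ln(0.757488) = 0.138874.
1 − 2Q = 0.809908, giving −¼ ln(0.809908) = 0.052709.
d = 0.138874 + 0.052709 = 0.191583.
Under a molecular clock d = 2μt, so t = d/(2μ) = 0.191583 / (2 × 0.033) = 2.90 Myr.

2.90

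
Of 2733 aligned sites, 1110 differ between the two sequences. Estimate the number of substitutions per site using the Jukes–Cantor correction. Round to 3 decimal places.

0.585

p = 1110/2733 ≈ 0.406147.
d = −(3/4) ln(1 − 4p/3) = −0.75 ln(1 − 0.541529) = −0.75 ln(0.458471)
  = −0.75 × (-0.779858) = 0.584894 substitutions/site.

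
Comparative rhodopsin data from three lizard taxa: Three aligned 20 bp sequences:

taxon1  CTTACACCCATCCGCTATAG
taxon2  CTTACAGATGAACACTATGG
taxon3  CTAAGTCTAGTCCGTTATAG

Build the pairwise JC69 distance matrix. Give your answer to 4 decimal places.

taxon1–taxon2: 8/20 sites differ → p = 0.4, d = −0.75 ln(1 − 0.533333) = 0.571605 ≈ 0.5716.
taxon1–taxon3: 7/20 sites differ → p = 0.35, d = −0.75 ln(1 − 0.466667) = 0.471457 ≈ 0.4715.
taxon2–taxon3: 11/20 sites differ → p = 0.55, d = −0.75 ln(1 − 0.733333) = 0.991316 ≈ 0.9913.

d(taxon1,taxon2) = 0.5716, d(taxon1,taxon3) = 0.4715, d(taxon2,taxon3) = 0.9913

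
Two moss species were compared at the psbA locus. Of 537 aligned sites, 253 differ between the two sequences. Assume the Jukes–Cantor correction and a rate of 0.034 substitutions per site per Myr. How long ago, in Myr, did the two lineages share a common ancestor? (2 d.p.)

10.91

p = 253/537 ≈ 0.471136.
d = −(3/4) ln(1 − 4p/3) = −0.75 ln(1 − 0.628181) = −0.75 ln(0.371819)
  = −0.75 × (-0.989348) = 0.742011 substitutions/site.
Under a molecular clock d = 2μt, so t = d/(2μ) = 0.742011 / (2 × 0.034) = 10.91 Myr.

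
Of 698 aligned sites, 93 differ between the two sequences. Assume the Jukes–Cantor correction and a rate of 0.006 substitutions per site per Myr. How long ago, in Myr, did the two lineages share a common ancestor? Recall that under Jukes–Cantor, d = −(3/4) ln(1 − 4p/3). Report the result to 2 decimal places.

p = 93/698 ≈ 0.133238.
d = −(3/4) ln(1 − 4p/3) = −0.75 ln(1 − 0.177651) = −0.75 ln(0.822349)
  = −0.75 × (-0.195590) = 0.146693 substitutions/site.
Under a molecular clock d = 2μt, so t = d/(2μ) = 0.146693 / (2 × 0.006) = 12.22 Myr.

12.22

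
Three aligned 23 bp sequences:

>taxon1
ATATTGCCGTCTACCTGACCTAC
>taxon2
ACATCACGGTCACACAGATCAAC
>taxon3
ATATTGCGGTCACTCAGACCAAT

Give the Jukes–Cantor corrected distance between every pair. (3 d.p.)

d(taxon1,taxon2) = 0.650, d(taxon1,taxon3) = 0.390, d(taxon2,taxon3) = 0.321

taxon1–taxon2: 10/23 sites differ → p ≈ 0.434783, d = −0.75 ln(1 − 0.579711) = 0.650110 ≈ 0.650.
taxon1–taxon3: 7/23 sites differ → p ≈ 0.304348, d = −0.75 ln(1 − 0.405797) = 0.390401 ≈ 0.390.
taxon2–taxon3: 6/23 sites differ → p ≈ 0.26087, d = −0.75 ln(1 − 0.347827) = 0.320584 ≈ 0.321.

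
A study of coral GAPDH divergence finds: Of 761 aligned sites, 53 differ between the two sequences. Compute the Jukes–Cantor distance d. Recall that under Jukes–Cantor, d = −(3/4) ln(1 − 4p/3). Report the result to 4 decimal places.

0.0731

p = 53/761 ≈ 0.069645.
d = −(3/4) ln(1 − 4p/3) = −0.75 ln(1 − 0.09286) = −0.75 ln(0.90714)
  = −0.75 × (-0.097458) = 0.073094 substitutions/site.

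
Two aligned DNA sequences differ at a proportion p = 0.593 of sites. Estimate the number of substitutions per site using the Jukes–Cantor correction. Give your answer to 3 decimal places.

d = −(3/4) ln(1 − 4p/3) = −0.75 ln(1 − 0.790667) = −0.75 ln(0.209333)
  = −0.75 × (-1.563829) = 1.172872 substitutions/site.

1.173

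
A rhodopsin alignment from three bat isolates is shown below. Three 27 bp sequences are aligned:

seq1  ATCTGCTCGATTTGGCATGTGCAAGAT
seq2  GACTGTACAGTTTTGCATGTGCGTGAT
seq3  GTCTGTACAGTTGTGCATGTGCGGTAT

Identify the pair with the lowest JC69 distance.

seq1–seq2: 9/27 differ, p = 0.333, d = 0.441.
seq1–seq3: 10/27 differ, p = 0.370, d = 0.511.
seq2–seq3: 4/27 differ, p = 0.148, d = 0.165.
The smallest distance is between seq2 and seq3.

seq2 and seq3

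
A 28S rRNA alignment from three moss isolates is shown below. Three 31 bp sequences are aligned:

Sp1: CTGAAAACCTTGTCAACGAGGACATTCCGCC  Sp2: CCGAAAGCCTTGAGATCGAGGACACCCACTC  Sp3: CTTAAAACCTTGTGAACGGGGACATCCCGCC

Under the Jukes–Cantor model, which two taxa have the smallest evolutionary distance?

Sp1–Sp2: 10/31 differ, p = 0.323, d = 0.422.
Sp1–Sp3: 4/31 differ, p = 0.129, d = 0.142.
Sp2–Sp3: 10/31 differ, p = 0.323, d = 0.422.
The smallest distance is between Sp1 and Sp3.

Sp1 and Sp3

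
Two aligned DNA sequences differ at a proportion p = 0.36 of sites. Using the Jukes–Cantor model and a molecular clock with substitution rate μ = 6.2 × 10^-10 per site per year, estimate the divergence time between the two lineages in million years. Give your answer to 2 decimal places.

395.52

d = −(3/4) ln(1 − 4p/3) = −0.75 ln(1 − 0.48) = −0.75 ln(0.52)
  = −0.75 × (-0.653926) = 0.490445 substitutions/site.
Under a molecular clock d = 2μt, so t = d/(2μ) = 0.490445 / (2 × 6.2 × 10^-10) = 395.52 million years.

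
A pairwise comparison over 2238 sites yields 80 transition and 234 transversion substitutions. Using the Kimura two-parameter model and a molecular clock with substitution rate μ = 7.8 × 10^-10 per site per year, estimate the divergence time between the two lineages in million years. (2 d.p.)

P = 80/2238 ≈ 0.035746 and Q = 234/2238 ≈ 0.104558.
Under the Kimura two-parameter model, d = −½ ln(1 − 2P − Q) − ¼ ln(1 − 2Q).
1 − 2P − Q = 0.82395, giving −½ ln(0.82395) = 0.096823.
1 − 2Q = 0.790884, giving −¼ ln(0.790884) = 0.058651.
d = 0.096823 + 0.058651 = 0.155474.
Under a molecular clock d = 2μt, so t = d/(2μ) = 0.155474 / (2 × 7.8 × 10^-10) = 99.66 million years.

99.66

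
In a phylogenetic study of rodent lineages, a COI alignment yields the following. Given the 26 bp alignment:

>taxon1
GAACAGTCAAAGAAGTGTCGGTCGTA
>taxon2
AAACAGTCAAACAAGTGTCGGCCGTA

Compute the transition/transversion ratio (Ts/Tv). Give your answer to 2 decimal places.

2.00

Transitions are A↔G and C↔T; transversions are all other mismatches.
Transitions: 2. Transversions: 1.
R = 2/1 = 2.00.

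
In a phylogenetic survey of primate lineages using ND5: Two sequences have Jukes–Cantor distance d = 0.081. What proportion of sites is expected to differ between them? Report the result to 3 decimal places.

p = (3/4)(1 − e^(−4d/3)) = 0.75 × (1 − e^(-0.108)) = 0.75 × (1 − 0.897628) = 0.076779.

0.077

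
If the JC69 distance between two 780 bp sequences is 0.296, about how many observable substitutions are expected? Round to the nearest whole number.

Invert JC69: p = (3/4)(1 − e^(−4d/3)) = 0.75 × (1 − e^(-0.394667)) = 0.75 × (1 − 0.673904) = 0.244572.
Expected differing sites = pL ≈ 0.244572 × 780 = 190.76616 ≈ 191.

191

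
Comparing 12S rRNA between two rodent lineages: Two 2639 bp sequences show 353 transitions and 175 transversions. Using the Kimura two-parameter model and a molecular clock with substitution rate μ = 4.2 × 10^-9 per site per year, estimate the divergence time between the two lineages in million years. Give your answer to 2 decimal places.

28.41

P = 353/2639 ≈ 0.133763 and Q = 175/2639 ≈ 0.066313.
Under the Kimura two-parameter model, d = −½ ln(1 − 2P − Q) − ¼ ln(1 − 2Q).
1 − 2P − Q = 0.666161, giving −½ ln(0.666161) = 0.203112.
1 − 2Q = 0.867374, giving −¼ ln(0.867374) = 0.035571.
d = 0.203112 + 0.035571 = 0.238683.
Under a molecular clock d = 2μt, so t = d/(2μ) = 0.238683 / (2 × 4.2 × 10^-9) = 28.41 million years.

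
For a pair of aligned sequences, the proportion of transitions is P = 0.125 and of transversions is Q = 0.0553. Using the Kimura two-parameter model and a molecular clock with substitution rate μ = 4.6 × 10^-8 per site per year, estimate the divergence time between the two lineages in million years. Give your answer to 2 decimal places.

Under the Kimura two-parameter model, d = −½ ln(1 − 2P − Q) − ¼ ln(1 − 2Q).
1 − 2P − Q = 0.6947, giving −½ ln(0.6947) = 0.182138.
1 − 2Q = 0.8894, giving −¼ ln(0.8894) = 0.029302.
d = 0.182138 + 0.029302 = 0.211440.
Under a molecular clock d = 2μt, so t = d/(2μ) = 0.211440 / (2 × 4.6 × 10^-8) = 2.30 million years.

2.30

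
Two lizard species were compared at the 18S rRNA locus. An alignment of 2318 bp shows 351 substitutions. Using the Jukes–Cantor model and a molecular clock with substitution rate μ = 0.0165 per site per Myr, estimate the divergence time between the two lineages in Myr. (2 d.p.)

p = 351/2318 ≈ 0.151424.
d = −(3/4) ln(1 − 4p/3) = −0.75 ln(1 − 0.201899) = −0.75 ln(0.798101)
  = −0.75 × (-0.225520) = 0.169140 substitutions/site.
Under a molecular clock d = 2μt, so t = d/(2μ) = 0.169140 / (2 × 0.0165) = 5.13 Myr.

5.13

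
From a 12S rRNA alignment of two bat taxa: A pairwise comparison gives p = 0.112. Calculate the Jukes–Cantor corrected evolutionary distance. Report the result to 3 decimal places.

d = −(3/4) ln(1 − 4p/3) = −0.75 ln(1 − 0.149333) = −0.75 ln(0.850667)
  = −0.75 × (-0.161735) = 0.121301 substitutions/site.

0.121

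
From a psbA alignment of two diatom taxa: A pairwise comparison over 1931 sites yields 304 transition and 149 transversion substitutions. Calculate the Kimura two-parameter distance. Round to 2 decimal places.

P = 304/1931 ≈ 0.157431 and Q = 149/1931 ≈ 0.077162.
Under the Kimura two-parameter model, d = −½ ln(1 − 2P − Q) − ¼ ln(1 − 2Q).
1 − 2P − Q = 0.607976, giving −½ ln(0.607976) = 0.248810.
1 − 2Q = 0.845676, giving −¼ ln(0.845676) = 0.041905.
d = 0.248810 + 0.041905 = 0.290715.

0.29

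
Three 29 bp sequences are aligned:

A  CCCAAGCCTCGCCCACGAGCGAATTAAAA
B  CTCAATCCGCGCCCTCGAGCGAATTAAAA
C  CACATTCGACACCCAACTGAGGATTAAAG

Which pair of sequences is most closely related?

A–B: 4/29 differ, p = 0.138, d = 0.152.
A–C: 12/29 differ, p = 0.414, d = 0.602.
B–C: 12/29 differ, p = 0.414, d = 0.602.
The smallest distance is between A and B.

A and B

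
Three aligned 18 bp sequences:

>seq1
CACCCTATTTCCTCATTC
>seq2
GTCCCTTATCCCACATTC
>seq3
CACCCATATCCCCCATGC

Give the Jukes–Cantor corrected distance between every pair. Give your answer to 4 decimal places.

seq1–seq2: 6/18 sites differ → p ≈ 0.333333, d = −0.75 ln(1 − 0.444444) = 0.440839 ≈ 0.4408.
seq1–seq3: 6/18 sites differ → p ≈ 0.333333, d = −0.75 ln(1 − 0.444444) = 0.440839 ≈ 0.4408.
seq2–seq3: 5/18 sites differ → p ≈ 0.277778, d = −0.75 ln(1 − 0.370371) = 0.346968 ≈ 0.3470.

d(seq1,seq2) = 0.4408, d(seq1,seq3) = 0.4408, d(seq2,seq3) = 0.3470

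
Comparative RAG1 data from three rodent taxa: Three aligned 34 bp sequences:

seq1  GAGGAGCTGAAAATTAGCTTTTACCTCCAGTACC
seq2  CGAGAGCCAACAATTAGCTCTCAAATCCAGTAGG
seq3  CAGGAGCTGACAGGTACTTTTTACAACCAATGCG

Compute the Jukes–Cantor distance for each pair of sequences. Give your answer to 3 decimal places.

d(seq1,seq2) = 0.477, d(seq1,seq3) = 0.423, d(seq2,seq3) = 0.665

seq1–seq2: 12/34 sites differ → p ≈ 0.352941, d = −0.75 ln(1 − 0.470588) = 0.476991 ≈ 0.477.
seq1–seq3: 11/34 sites differ → p ≈ 0.323529, d = −0.75 ln(1 − 0.431372) = 0.423397 ≈ 0.423.
seq2–seq3: 15/34 sites differ → p ≈ 0.441176, d = −0.75 ln(1 − 0.588235) = 0.665477 ≈ 0.665.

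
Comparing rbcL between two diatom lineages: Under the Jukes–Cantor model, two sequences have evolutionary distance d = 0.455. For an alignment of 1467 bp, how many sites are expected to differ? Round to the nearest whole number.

500

Invert JC69: p = (3/4)(1 − e^(−4d/3)) = 0.75 × (1 − e^(-0.606667)) = 0.75 × (1 − 0.545165) = 0.341126.
Expected differing sites = pL ≈ 0.341126 × 1467 = 500.431842 ≈ 500.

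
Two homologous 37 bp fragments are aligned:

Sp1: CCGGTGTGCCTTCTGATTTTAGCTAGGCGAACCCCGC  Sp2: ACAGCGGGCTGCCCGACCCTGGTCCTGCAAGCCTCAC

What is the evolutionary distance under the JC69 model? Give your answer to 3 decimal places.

The sequences differ at 20 of 37 sites, so p = 20/37 ≈ 0.540541.
d = −(3/4) ln(1 − 4p/3) = −0.75 ln(1 − 0.720721) = −0.75 ln(0.279279)
  = −0.75 × (-1.275544) = 0.956658 substitutions/site.

0.957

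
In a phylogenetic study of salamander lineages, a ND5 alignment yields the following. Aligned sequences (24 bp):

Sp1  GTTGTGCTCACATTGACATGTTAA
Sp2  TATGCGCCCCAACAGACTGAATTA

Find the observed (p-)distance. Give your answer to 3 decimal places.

The sequences differ at 13 of 24 positions.
p = 13/24 = 0.541666… ≈ 0.542 (to 3 d.p.).

0.542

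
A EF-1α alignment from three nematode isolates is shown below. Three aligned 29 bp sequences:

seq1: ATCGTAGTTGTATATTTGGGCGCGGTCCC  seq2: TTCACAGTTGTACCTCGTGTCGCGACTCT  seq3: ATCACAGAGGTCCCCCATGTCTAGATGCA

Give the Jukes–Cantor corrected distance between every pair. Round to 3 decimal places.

d(seq1,seq2) = 0.683, d(seq1,seq3) = 1.141, d(seq2,seq3) = 0.529

seq1–seq2: 13/29 sites differ → p ≈ 0.448276, d = −0.75 ln(1 − 0.597701) = 0.682920 ≈ 0.683.
seq1–seq3: 17/29 sites differ → p ≈ 0.586207, d = −0.75 ln(1 − 0.781609) = 1.141101 ≈ 1.141.
seq2–seq3: 11/29 sites differ → p ≈ 0.37931, d = −0.75 ln(1 − 0.505747) = 0.528531 ≈ 0.529.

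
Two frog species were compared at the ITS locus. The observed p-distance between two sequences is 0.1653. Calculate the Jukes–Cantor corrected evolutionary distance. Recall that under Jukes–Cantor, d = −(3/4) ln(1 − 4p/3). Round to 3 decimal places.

d = −(3/4) ln(1 − 4p/3) = −0.75 ln(1 − 0.2204) = −0.75 ln(0.7796)
  = −0.75 × (-0.248974) = 0.186731 substitutions/site.

0.187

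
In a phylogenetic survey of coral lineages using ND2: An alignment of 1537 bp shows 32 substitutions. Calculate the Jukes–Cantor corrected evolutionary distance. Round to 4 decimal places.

p = 32/1537 ≈ 0.02082.
d = −(3/4) ln(1 − 4p/3) = −0.75 ln(1 − 0.02776) = −0.75 ln(0.97224)
  = −0.75 × (-0.028153) = 0.021115 substitutions/site.

0.0211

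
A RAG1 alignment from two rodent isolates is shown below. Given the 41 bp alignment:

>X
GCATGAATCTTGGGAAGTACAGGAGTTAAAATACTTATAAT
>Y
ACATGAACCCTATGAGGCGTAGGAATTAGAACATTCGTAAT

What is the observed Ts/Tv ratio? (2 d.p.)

Transitions are A↔G and C↔T; transversions are all other mismatches.
Transitions: 14. Transversions: 1.
R = 14/1 = 14.00.

14.00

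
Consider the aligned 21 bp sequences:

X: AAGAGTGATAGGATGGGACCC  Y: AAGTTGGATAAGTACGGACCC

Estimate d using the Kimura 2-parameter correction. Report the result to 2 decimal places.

0.45

Of 21 sites, 1 differences are transitions and 6 are transversions, so P = 1/21 ≈ 0.047619 and Q = 6/21 ≈ 0.285714.
Under the Kimura two-parameter model, d = −½ ln(1 − 2P − Q) − ¼ ln(1 − 2Q).
1 − 2P − Q = 0.619048, giving −½ ln(0.619048) = 0.239786.
1 − 2Q = 0.428572, giving −¼ ln(0.428572) = 0.211824.
d = 0.239786 + 0.211824 = 0.451610.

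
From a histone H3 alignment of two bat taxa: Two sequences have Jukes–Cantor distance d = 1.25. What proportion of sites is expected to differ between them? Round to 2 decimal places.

p = (3/4)(1 − e^(−4d/3)) = 0.75 × (1 − e^(-1.666667)) = 0.75 × (1 − 0.188876) = 0.608343.

0.61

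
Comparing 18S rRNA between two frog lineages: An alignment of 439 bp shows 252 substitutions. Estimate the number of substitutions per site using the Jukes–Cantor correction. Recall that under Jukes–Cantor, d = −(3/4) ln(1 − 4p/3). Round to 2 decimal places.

p = 252/439 ≈ 0.574032.
d = −(3/4) ln(1 − 4p/3) = −0.75 ln(1 − 0.765376) = −0.75 ln(0.234624)
  = −0.75 × (-1.449771) = 1.087328 substitutions/site.

1.09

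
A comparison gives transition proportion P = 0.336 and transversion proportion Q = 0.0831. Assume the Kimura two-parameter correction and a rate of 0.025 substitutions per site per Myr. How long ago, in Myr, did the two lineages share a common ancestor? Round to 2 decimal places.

14.98

Under the Kimura two-parameter model, d = −½ ln(1 − 2P − Q) − ¼ ln(1 − 2Q).
1 − 2P − Q = 0.2449, giving −½ ln(0.2449) = 0.703453.
1 − 2Q = 0.8338, giving −¼ ln(0.8338) = 0.045440.
d = 0.703453 + 0.045440 = 0.748893.
Under a molecular clock d = 2μt, so t = d/(2μ) = 0.748893 / (2 × 0.025) = 14.98 Myr.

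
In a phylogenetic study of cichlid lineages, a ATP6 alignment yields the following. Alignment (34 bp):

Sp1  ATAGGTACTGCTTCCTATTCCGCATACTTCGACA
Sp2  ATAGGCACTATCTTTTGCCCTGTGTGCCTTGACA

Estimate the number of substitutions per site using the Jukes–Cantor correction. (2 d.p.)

0.67

The sequences differ at 15 of 34 sites, so p = 15/34 ≈ 0.441176.
d = −(3/4) ln(1 − 4p/3) = −0.75 ln(1 − 0.588235) = −0.75 ln(0.411765)
  = −0.75 × (-0.887302) = 0.665477 substitutions/site.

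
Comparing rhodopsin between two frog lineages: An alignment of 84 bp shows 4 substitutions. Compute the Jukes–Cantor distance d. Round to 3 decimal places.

p = 4/84 ≈ 0.047619.
d = −(3/4) ln(1 − 4p/3) = −0.75 ln(1 − 0.063492) = −0.75 ln(0.936508)
  = −0.75 × (-0.065597) = 0.049198 substitutions/site.

0.049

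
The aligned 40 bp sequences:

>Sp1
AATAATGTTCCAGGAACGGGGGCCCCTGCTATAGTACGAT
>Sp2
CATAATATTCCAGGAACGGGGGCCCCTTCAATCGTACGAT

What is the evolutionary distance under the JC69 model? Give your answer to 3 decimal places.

The sequences differ at 5 of 40 sites (1, 7, 28, 30, 33), so p = 5/40 = 0.125.
d = −(3/4) ln(1 − 4p/3) = −0.75 ln(1 − 0.166667) = −0.75 ln(0.833333)
  = −0.75 × (-0.182322) = 0.136742 substitutions/site.

0.137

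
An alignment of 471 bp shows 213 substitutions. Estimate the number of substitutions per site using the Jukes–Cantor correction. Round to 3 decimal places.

p = 213/471 ≈ 0.452229.
d = −(3/4) ln(1 − 4p/3) = −0.75 ln(1 − 0.602972) = −0.75 ln(0.397028)
  = −0.75 × (-0.923748) = 0.692811 substitutions/site.

0.693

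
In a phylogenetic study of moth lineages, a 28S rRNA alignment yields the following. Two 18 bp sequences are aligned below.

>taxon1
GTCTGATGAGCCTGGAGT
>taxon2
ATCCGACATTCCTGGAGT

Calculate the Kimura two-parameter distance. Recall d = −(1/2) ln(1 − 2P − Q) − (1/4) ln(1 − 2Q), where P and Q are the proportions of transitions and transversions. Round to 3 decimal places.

Of 18 sites, 4 differences are transitions and 2 are transversions, so P = 4/18 ≈ 0.222222 and Q = 2/18 ≈ 0.111111.
Under the Kimura two-parameter model, d = −½ ln(1 − 2P − Q) − ¼ ln(1 − 2Q).
1 − 2P − Q = 0.444445, giving −½ ln(0.444445) = 0.405464.
1 − 2Q = 0.777778, giving −¼ ln(0.777778) = 0.062829.
d = 0.405464 + 0.062829 = 0.468293.

0.468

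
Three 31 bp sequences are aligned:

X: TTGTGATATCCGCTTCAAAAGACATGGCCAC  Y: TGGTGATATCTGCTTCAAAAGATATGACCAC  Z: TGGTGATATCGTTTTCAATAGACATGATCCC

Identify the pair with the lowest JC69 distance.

X–Y: 4/31 differ, p = 0.129, d = 0.142.
X–Z: 8/31 differ, p = 0.258, d = 0.316.
Y–Z: 7/31 differ, p = 0.226, d = 0.269.
The smallest distance is between X and Y.

X and Y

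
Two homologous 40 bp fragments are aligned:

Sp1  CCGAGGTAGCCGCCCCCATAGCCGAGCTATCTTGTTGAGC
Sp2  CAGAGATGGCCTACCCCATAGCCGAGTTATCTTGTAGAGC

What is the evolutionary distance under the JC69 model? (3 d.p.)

0.199

The sequences differ at 7 of 40 sites (2, 6, 8, 12, 13, 27, 36), so p = 7/40 = 0.175.
d = −(3/4) ln(1 − 4p/3) = −0.75 ln(1 − 0.233333) = −0.75 ln(0.766667)
  = −0.75 × (-0.265703) = 0.199277 substitutions/site.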